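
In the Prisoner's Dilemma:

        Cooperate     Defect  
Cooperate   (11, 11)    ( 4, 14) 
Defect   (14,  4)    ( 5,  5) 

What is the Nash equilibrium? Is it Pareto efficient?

(Defect, Defect) is NE; not Pareto efficient

Work:
Defect dominates Cooperate for both players:
If P2 cooperates: Defect (14) > Cooperate (11)
If P2 defects: Defect (5) > Cooperate (4)
NE: (Defect, Defect) with payoff (5, 5)
But (Cooperate, Cooperate) = (11, 11) Pareto dominates (5, 5)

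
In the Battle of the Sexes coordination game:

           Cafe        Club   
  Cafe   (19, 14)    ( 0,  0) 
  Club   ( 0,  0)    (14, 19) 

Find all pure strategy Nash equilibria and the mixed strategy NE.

Pure NE: (Cafe, Cafe) and (Club, Club); Mixed NE: p = 0.5758, q = 0.4242

Work:
Check pure NE:
(Cafe, Cafe): (19, 14) - no unilateral deviation beneficial
(Club, Club): (14, 19) - no unilateral deviation beneficial
Mixed NE: P1 plays Cafe with p = 0.5758, P2 plays Cafe with q = 0.4242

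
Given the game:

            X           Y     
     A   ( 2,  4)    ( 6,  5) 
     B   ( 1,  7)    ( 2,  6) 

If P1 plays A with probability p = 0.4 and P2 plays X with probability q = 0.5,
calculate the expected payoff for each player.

E[P1] = 2.5, E[P2] = 5.7

Work:
E[P1] = p·q·π₁(A,X) + p·(1-q)·π₁(A,Y) + (1-p)·q·π₁(B,X) + (1-p)·(1-q)·π₁(B,Y)
= 0.4·0.5·2 + 0.4·0.5·6 + 0.6·0.5·1 + 0.6·0.5·2
= 2.5

E[P2] = 5.7 (similar calculation)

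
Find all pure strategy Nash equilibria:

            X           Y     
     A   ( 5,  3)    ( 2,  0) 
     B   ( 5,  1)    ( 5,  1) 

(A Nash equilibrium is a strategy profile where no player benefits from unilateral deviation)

Nash equilibrium: (A, X), (B, X), (B, Y)

Work:
Best responses:
  P1 vs X: payoffs [5, 5] → best response A/B (payoff 5)
  P1 vs Y: payoffs [2, 5] → best response B (payoff 5)
  P2 vs A: payoffs [3, 0] → best response X (payoff 3)
  P2 vs B: payoffs [1, 1] → best response X/Y (payoff 1)
Mutual best responses: (A,X), (B,X), (B,Y) → Nash equilibria.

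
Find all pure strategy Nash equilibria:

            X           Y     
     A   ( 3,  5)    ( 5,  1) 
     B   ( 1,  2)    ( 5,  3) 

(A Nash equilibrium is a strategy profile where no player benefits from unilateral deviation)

Nash equilibrium: (A, X), (B, Y)

Work:
Best responses:
  P1 vs X: payoffs [3, 1] → best response A (payoff 3)
  P1 vs Y: payoffs [5, 5] → best response A/B (payoff 5)
  P2 vs A: payoffs [5, 1] → best response X (payoff 5)
  P2 vs B: payoffs [2, 3] → best response Y (payoff 3)
Mutual best responses: (A,X), (B,Y) → Nash equilibria.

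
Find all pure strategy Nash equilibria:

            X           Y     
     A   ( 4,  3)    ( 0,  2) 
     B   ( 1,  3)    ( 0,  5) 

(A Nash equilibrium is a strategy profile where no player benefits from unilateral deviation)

Nash equilibrium: (A, X), (B, Y)

Work:
Best responses:
  P1 vs X: payoffs [4, 1] → best response A (payoff 4)
  P1 vs Y: payoffs [0, 0] → best response A/B (payoff 0)
  P2 vs A: payoffs [3, 2] → best response X (payoff 3)
  P2 vs B: payoffs [3, 5] → best response Y (payoff 5)
Mutual best responses: (A,X), (B,Y) → Nash equilibria.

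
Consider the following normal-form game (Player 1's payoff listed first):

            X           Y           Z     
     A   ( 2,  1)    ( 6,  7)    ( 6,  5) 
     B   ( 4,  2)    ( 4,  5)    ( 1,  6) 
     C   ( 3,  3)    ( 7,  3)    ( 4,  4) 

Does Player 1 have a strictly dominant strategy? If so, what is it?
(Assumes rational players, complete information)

No strictly dominant strategy exists for Player 1

Work:
A strategy strictly dominates another if it gives a strictly higher payoff against every opponent action. Compare each pair of P1's strategies column-by-column:
  A vs B: [2 vs 4, 6 vs 4, 6 vs 1] → A does not strictly dominate B (column X: 2 ≤ 4)
  A vs C: [2 vs 3, 6 vs 7, 6 vs 4] → A does not strictly dominate C (column X: 2 ≤ 3)
  B vs A: [4 vs 2, 4 vs 6, 1 vs 6] → B does not strictly dominate A (column Y: 4 ≤ 6)
  B vs C: [4 vs 3, 4 vs 7, 1 vs 4] → B does not strictly dominate C (column Y: 4 ≤ 7)
  C vs A: [3 vs 2, 7 vs 6, 4 vs 6] → C does not strictly dominate A (column Z: 4 ≤ 6)
  C vs B: [3 vs 4, 7 vs 4, 4 vs 1] → C does not strictly dominate B (column X: 3 ≤ 4)
No single strategy strictly dominates all others → no strictly dominant strategy.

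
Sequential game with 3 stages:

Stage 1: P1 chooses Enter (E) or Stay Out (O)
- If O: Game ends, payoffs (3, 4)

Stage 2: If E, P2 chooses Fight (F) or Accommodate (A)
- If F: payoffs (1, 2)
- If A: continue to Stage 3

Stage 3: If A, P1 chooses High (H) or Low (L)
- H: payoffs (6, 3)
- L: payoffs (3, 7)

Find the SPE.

SPE: (E, A, H); Outcome (6, 3)

Work:
Stage 3: P1 chooses H (6 vs 3)
Stage 2: P2: F->2, A->3 (anticipating H). Choose A
Stage 1: P1: O->3, E->6 (anticipating A, H). Choose E
SPE path: E -> A -> H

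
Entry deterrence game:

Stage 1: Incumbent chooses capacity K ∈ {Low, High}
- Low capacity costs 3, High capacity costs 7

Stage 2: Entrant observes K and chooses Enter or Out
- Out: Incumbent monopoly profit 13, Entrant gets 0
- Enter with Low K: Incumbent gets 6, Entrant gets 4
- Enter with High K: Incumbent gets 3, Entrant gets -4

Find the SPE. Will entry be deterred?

SPE: (High, Enter|Low, Out|High); Entry deterred. Incumbent net profit = 6

Work:
After Low K: Entrant enters (4 > 0)
After High K: Entrant stays out (-4 < 0)
Incumbent: Low → 6−3=3, High → 13−7=6
Incumbent chooses High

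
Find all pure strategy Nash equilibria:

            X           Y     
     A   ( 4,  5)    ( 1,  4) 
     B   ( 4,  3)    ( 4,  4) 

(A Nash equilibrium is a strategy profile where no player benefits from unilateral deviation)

Nash equilibrium: (A, X), (B, Y)

Work:
Best responses:
  P1 vs X: payoffs [4, 4] → best response A/B (payoff 4)
  P1 vs Y: payoffs [1, 4] → best response B (payoff 4)
  P2 vs A: payoffs [5, 4] → best response X (payoff 5)
  P2 vs B: payoffs [3, 4] → best response Y (payoff 4)
Mutual best responses: (A,X), (B,Y) → Nash equilibria.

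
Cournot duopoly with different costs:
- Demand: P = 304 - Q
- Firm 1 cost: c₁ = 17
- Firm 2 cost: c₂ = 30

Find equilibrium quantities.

q₁* = 100.0, q₂* = 87.0

Work:
Reaction: q₁ = (304 - 17 - q₂)/2
Reaction: q₂ = (304 - 30 - q₁)/2
Solve simultaneously:
q₁* = (304 - 2×17 + 30)/3 = 100.0
q₂* = (304 - 2×30 + 17)/3 = 87.0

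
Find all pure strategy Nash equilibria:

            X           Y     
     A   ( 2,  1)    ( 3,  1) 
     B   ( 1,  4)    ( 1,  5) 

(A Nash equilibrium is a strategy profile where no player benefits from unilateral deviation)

Nash equilibrium: (A, X), (A, Y)

Work:
Best responses:
  P1 vs X: payoffs [2, 1] → best response A (payoff 2)
  P1 vs Y: payoffs [3, 1] → best response A (payoff 3)
  P2 vs A: payoffs [1, 1] → best response X/Y (payoff 1)
  P2 vs B: payoffs [4, 5] → best response Y (payoff 5)
Mutual best responses: (A,X), (A,Y) → Nash equilibria.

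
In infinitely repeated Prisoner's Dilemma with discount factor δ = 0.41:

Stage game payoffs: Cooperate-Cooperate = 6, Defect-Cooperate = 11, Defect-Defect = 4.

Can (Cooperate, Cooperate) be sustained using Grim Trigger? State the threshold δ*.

δ* = 0.7143; since δ = 0.41 < 0.7143, cooperation cannot be sustained

Work:
For Grim Trigger:
Cooperate forever: 6/(1-δ)
Defect then punished: 11 + 4·δ/(1-δ)
Need: 6/(1-δ) ≥ 11 + 4·δ/(1-δ)
Solving: δ ≥ (T-R)/(T-P) = (11-6)/(11-4) = 0.7143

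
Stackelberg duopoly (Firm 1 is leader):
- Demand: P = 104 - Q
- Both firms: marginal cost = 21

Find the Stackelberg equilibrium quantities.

q₁* (leader) = 41.5, q₂* (follower) = 20.75

Work:
Follower's reaction: q₂ = (a - c - q₁)/2
Leader substitutes: π₁ = q₁·(a - q₁ - (a-c-q₁)/2 - c)
FOC: q₁* = (104 - 21)/2 = 41.50
Then: q₂* = (104 - 21 - 41.5)/2 = 20.75
Leader has first-mover advantage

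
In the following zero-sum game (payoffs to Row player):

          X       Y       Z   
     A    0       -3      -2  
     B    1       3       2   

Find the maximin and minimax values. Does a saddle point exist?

Maximin = 1, Minimax = 1, Saddle: True

Work:
Row minimums: [-3, 1] → maximin = 1
Column maximums: [1, 3, 2] → minimax = 1
Saddle point exists! Game value = 1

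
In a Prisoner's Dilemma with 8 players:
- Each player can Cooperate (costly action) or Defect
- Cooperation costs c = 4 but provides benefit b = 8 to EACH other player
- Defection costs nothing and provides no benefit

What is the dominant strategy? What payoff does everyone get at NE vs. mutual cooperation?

Dominant: Defect; NE payoff = 0; Coop payoff = 52

Work:
Defect dominates (saves cost c = 4, benefit to others is external)
NE: All defect → everyone gets 0
If all cooperate: each receives (7)×8 - 4 = 52
Social dilemma: 52 > 0 but NE gives 0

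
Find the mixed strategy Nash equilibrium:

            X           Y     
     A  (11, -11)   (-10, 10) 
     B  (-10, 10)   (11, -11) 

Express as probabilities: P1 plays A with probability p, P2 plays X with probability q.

p = 0.5, q = 0.5

Work:
Find probabilities that make opponent indifferent:
P2 chooses q to make P1 indifferent between A and B
P1 chooses p to make P2 indifferent between X and Y
Mixed NE: P1 plays (A: 0.5, B: 0.5), P2 plays (X: 0.5, Y: 0.5)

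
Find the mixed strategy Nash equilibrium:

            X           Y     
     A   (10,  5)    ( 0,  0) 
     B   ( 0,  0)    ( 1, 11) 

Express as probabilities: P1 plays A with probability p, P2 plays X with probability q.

p = 0.6875, q = 0.0909

Work:
Find probabilities that make opponent indifferent:
P2 chooses q to make P1 indifferent between A and B
P1 chooses p to make P2 indifferent between X and Y
Mixed NE: P1 plays (A: 0.6875, B: 0.3125), P2 plays (X: 0.0909, Y: 0.9091)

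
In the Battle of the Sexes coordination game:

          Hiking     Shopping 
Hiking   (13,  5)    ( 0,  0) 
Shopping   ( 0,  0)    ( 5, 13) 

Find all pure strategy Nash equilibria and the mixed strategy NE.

Pure NE: (Hiking, Hiking) and (Shopping, Shopping); Mixed NE: p = 0.7222, q = 0.2778

Work:
Check pure NE:
(Hiking, Hiking): (13, 5) - no unilateral deviation beneficial
(Shopping, Shopping): (5, 13) - no unilateral deviation beneficial
Mixed NE: P1 plays Hiking with p = 0.7222, P2 plays Hiking with q = 0.2778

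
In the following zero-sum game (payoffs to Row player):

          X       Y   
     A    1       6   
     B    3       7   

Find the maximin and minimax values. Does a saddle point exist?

Maximin = 3, Minimax = 3, Saddle: True

Work:
Row minimums: [1, 3] → maximin = 3
Column maximums: [3, 7] → minimax = 3
Saddle point exists! Game value = 3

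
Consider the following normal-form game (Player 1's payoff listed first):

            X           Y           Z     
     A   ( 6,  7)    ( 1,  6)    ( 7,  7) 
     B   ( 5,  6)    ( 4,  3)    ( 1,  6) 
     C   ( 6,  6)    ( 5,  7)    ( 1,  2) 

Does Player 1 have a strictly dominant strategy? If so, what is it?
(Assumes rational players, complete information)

No strictly dominant strategy exists for Player 1

Work:
A strategy strictly dominates another if it gives a strictly higher payoff against every opponent action. Compare each pair of P1's strategies column-by-column:
  A vs B: [6 vs 5, 1 vs 4, 7 vs 1] → A does not strictly dominate B (column Y: 1 ≤ 4)
  A vs C: [6 vs 6, 1 vs 5, 7 vs 1] → A does not strictly dominate C (column X: 6 ≤ 6)
  B vs A: [5 vs 6, 4 vs 1, 1 vs 7] → B does not strictly dominate A (column X: 5 ≤ 6)
  B vs C: [5 vs 6, 4 vs 5, 1 vs 1] → B does not strictly dominate C (column X: 5 ≤ 6)
  C vs A: [6 vs 6, 5 vs 1, 1 vs 7] → C does not strictly dominate A (column X: 6 ≤ 6)
  C vs B: [6 vs 5, 5 vs 4, 1 vs 1] → C does not strictly dominate B (column Z: 1 ≤ 1)
No single strategy strictly dominates all others → no strictly dominant strategy.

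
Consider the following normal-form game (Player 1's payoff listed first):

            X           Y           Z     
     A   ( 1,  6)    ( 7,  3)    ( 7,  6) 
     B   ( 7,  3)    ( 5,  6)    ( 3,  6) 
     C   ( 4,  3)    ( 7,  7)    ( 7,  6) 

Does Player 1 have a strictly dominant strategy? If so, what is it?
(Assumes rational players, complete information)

No strictly dominant strategy exists for Player 1

Work:
A strategy strictly dominates another if it gives a strictly higher payoff against every opponent action. Compare each pair of P1's strategies column-by-column:
  A vs B: [1 vs 7, 7 vs 5, 7 vs 3] → A does not strictly dominate B (column X: 1 ≤ 7)
  A vs C: [1 vs 4, 7 vs 7, 7 vs 7] → A does not strictly dominate C (column X: 1 ≤ 4)
  B vs A: [7 vs 1, 5 vs 7, 3 vs 7] → B does not strictly dominate A (column Y: 5 ≤ 7)
  B vs C: [7 vs 4, 5 vs 7, 3 vs 7] → B does not strictly dominate C (column Y: 5 ≤ 7)
  C vs A: [4 vs 1, 7 vs 7, 7 vs 7] → C does not strictly dominate A (column Y: 7 ≤ 7)
  C vs B: [4 vs 7, 7 vs 5, 7 vs 3] → C does not strictly dominate B (column X: 4 ≤ 7)
No single strategy strictly dominates all others → no strictly dominant strategy.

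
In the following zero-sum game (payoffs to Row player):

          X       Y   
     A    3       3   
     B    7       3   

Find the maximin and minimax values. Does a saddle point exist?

Maximin = 3, Minimax = 3, Saddle: True

Work:
Row minimums: [3, 3] → maximin = 3
Column maximums: [7, 3] → minimax = 3
Saddle point exists! Game value = 3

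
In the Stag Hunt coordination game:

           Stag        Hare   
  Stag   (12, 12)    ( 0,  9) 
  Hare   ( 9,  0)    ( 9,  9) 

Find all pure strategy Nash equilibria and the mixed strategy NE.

Pure NE: (Stag, Stag) and (Hare, Hare); Mixed NE: p = 0.75, q = 0.75

Work:
Check pure NE:
(Stag, Stag): (12, 12) - no unilateral deviation beneficial
(Hare, Hare): (9, 9) - no unilateral deviation beneficial
Mixed NE: P1 plays Stag with p = 0.75, P2 plays Stag with q = 0.75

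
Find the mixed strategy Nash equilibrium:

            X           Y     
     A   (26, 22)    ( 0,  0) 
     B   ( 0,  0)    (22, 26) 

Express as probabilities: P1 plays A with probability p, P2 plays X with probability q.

p = 0.5417, q = 0.4583

Work:
Find probabilities that make opponent indifferent:
P2 chooses q to make P1 indifferent between A and B
P1 chooses p to make P2 indifferent between X and Y
Mixed NE: P1 plays (A: 0.5417, B: 0.4583), P2 plays (X: 0.4583, Y: 0.5417)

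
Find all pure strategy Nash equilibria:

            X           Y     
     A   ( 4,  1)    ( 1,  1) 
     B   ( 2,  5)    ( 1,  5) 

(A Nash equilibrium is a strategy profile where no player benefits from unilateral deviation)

Nash equilibrium: (A, X), (A, Y), (B, Y)

Work:
Best responses:
  P1 vs X: payoffs [4, 2] → best response A (payoff 4)
  P1 vs Y: payoffs [1, 1] → best response A/B (payoff 1)
  P2 vs A: payoffs [1, 1] → best response X/Y (payoff 1)
  P2 vs B: payoffs [5, 5] → best response X/Y (payoff 5)
Mutual best responses: (A,X), (A,Y), (B,Y) → Nash equilibria.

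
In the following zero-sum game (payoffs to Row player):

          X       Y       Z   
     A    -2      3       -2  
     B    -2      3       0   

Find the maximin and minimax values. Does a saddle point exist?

Maximin = -2, Minimax = -2, Saddle: True

Work:
Row minimums: [-2, -2] → maximin = -2
Column maximums: [-2, 3, 0] → minimax = -2
Saddle point exists! Game value = -2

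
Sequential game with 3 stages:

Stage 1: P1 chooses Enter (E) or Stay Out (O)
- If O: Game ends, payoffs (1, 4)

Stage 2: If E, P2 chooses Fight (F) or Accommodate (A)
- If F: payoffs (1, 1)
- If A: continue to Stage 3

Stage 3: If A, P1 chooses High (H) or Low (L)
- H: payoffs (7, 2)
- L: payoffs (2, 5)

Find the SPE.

SPE: (E, A, H); Outcome (7, 2)

Work:
Stage 3: P1 chooses H (7 vs 2)
Stage 2: P2: F->1, A->2 (anticipating H). Choose A
Stage 1: P1: O->1, E->7 (anticipating A, H). Choose E
SPE path: E -> A -> H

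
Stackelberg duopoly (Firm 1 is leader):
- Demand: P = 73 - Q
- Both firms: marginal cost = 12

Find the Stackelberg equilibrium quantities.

q₁* (leader) = 30.5, q₂* (follower) = 15.25

Work:
Follower's reaction: q₂ = (a - c - q₁)/2
Leader substitutes: π₁ = q₁·(a - q₁ - (a-c-q₁)/2 - c)
FOC: q₁* = (73 - 12)/2 = 30.50
Then: q₂* = (73 - 12 - 30.5)/2 = 15.25
Leader has first-mover advantage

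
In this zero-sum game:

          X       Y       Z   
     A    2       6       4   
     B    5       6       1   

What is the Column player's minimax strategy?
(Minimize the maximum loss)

Column should play Z, value = 4

Work:
Column player minimizes Row's maximum payoff:
Column X: max payoff to Row = 5
Column Y: max payoff to Row = 6
Column Z: max payoff to Row = 4
Minimum is 4, achieved by column Z.
Minimax strategy: Z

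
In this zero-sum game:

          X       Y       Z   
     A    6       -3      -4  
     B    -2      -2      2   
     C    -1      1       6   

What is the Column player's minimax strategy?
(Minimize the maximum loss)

Column should play Y, value = 1

Work:
Column player minimizes Row's maximum payoff:
Column X: max payoff to Row = 6
Column Y: max payoff to Row = 1
Column Z: max payoff to Row = 6
Minimum is 1, achieved by column Y.
Minimax strategy: Y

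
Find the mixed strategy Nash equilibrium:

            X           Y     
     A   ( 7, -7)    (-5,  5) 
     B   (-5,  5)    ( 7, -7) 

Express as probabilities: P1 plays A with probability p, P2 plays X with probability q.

p = 0.5, q = 0.5

Work:
Find probabilities that make opponent indifferent:
P2 chooses q to make P1 indifferent between A and B
P1 chooses p to make P2 indifferent between X and Y
Mixed NE: P1 plays (A: 0.5, B: 0.5), P2 plays (X: 0.5, Y: 0.5)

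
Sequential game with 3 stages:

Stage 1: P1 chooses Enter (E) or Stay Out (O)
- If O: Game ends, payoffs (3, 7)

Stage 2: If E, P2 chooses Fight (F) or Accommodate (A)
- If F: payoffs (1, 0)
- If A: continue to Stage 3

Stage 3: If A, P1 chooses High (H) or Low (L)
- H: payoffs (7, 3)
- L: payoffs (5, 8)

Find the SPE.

SPE: (E, A, H); Outcome (7, 3)

Work:
Stage 3: P1 chooses H (7 vs 5)
Stage 2: P2: F->0, A->3 (anticipating H). Choose A
Stage 1: P1: O->3, E->7 (anticipating A, H). Choose E
SPE path: E -> A -> H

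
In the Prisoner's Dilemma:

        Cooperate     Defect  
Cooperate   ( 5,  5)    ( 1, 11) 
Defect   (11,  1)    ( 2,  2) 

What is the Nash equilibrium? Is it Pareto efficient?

(Defect, Defect) is NE; not Pareto efficient

Work:
Defect dominates Cooperate for both players:
If P2 cooperates: Defect (11) > Cooperate (5)
If P2 defects: Defect (2) > Cooperate (1)
NE: (Defect, Defect) with payoff (2, 2)
But (Cooperate, Cooperate) = (5, 5) Pareto dominates (2, 2)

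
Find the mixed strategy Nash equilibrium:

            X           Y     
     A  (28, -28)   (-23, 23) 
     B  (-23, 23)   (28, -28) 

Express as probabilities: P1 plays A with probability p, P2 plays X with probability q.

p = 0.5, q = 0.5

Work:
Find probabilities that make opponent indifferent:
P2 chooses q to make P1 indifferent between A and B
P1 chooses p to make P2 indifferent between X and Y
Mixed NE: P1 plays (A: 0.5, B: 0.5), P2 plays (X: 0.5, Y: 0.5)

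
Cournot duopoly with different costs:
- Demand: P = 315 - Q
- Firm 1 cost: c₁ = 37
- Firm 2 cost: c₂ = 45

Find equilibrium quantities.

q₁* = 95.33, q₂* = 87.33

Work:
Reaction: q₁ = (315 - 37 - q₂)/2
Reaction: q₂ = (315 - 45 - q₁)/2
Solve simultaneously:
q₁* = (315 - 2×37 + 45)/3 = 95.33
q₂* = (315 - 2×45 + 37)/3 = 87.33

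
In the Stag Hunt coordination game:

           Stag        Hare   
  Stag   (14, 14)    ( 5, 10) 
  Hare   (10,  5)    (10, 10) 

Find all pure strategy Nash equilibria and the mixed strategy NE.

Pure NE: (Stag, Stag) and (Hare, Hare); Mixed NE: p = 0.5556, q = 0.5556

Work:
Check pure NE:
(Stag, Stag): (14, 14) - no unilateral deviation beneficial
(Hare, Hare): (10, 10) - no unilateral deviation beneficial
Mixed NE: P1 plays Stag with p = 0.5556, P2 plays Stag with q = 0.5556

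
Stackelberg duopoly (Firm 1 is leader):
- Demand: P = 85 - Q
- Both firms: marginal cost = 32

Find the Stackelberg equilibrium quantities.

q₁* (leader) = 26.5, q₂* (follower) = 13.25

Work:
Follower's reaction: q₂ = (a - c - q₁)/2
Leader substitutes: π₁ = q₁·(a - q₁ - (a-c-q₁)/2 - c)
FOC: q₁* = (85 - 32)/2 = 26.50
Then: q₂* = (85 - 32 - 26.5)/2 = 13.25
Leader has first-mover advantage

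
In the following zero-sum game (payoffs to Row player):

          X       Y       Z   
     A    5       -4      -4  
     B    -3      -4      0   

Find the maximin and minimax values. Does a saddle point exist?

Maximin = -4, Minimax = -4, Saddle: True

Work:
Row minimums: [-4, -4] → maximin = -4
Column maximums: [5, -4, 0] → minimax = -4
Saddle point exists! Game value = -4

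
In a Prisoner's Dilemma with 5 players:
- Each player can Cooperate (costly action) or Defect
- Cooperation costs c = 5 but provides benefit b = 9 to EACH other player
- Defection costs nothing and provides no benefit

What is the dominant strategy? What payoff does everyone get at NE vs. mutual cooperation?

Dominant: Defect; NE payoff = 0; Coop payoff = 31

Work:
Defect dominates (saves cost c = 5, benefit to others is external)
NE: All defect → everyone gets 0
If all cooperate: each receives (4)×9 - 5 = 31
Social dilemma: 31 > 0 but NE gives 0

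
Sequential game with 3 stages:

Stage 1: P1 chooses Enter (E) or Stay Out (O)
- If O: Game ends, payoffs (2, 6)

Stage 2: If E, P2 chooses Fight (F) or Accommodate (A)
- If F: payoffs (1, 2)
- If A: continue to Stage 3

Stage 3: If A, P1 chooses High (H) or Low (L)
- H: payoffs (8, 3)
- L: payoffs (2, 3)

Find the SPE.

SPE: (E, A, H); Outcome (8, 3)

Work:
Stage 3: P1 chooses H (8 vs 2)
Stage 2: P2: F->2, A->3 (anticipating H). Choose A
Stage 1: P1: O->2, E->8 (anticipating A, H). Choose E
SPE path: E -> A -> H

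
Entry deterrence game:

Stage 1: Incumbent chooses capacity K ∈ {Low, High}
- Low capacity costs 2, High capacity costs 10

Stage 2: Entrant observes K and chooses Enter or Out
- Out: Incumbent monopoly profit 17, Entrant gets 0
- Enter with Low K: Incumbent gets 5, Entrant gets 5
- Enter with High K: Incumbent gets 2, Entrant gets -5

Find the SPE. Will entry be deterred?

SPE: (High, Enter|Low, Out|High); Entry deterred. Incumbent net profit = 7

Work:
After Low K: Entrant enters (5 > 0)
After High K: Entrant stays out (-5 < 0)
Incumbent: Low → 5−2=3, High → 17−10=7
Incumbent chooses High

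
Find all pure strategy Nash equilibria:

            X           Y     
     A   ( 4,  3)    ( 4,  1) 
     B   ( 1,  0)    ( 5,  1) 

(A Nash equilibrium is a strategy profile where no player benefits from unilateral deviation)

Nash equilibrium: (A, X), (B, Y)

Work:
Best responses:
  P1 vs X: payoffs [4, 1] → best response A (payoff 4)
  P1 vs Y: payoffs [4, 5] → best response B (payoff 5)
  P2 vs A: payoffs [3, 1] → best response X (payoff 3)
  P2 vs B: payoffs [0, 1] → best response Y (payoff 1)
Mutual best responses: (A,X), (B,Y) → Nash equilibria.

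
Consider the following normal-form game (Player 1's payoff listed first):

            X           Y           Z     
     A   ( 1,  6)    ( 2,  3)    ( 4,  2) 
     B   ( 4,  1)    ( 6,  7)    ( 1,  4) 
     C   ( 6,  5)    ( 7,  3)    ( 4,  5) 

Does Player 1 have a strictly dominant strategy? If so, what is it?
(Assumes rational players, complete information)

No strictly dominant strategy exists for Player 1

Work:
A strategy strictly dominates another if it gives a strictly higher payoff against every opponent action. Compare each pair of P1's strategies column-by-column:
  A vs B: [1 vs 4, 2 vs 6, 4 vs 1] → A does not strictly dominate B (column X: 1 ≤ 4)
  A vs C: [1 vs 6, 2 vs 7, 4 vs 4] → A does not strictly dominate C (column X: 1 ≤ 6)
  B vs A: [4 vs 1, 6 vs 2, 1 vs 4] → B does not strictly dominate A (column Z: 1 ≤ 4)
  B vs C: [4 vs 6, 6 vs 7, 1 vs 4] → B does not strictly dominate C (column X: 4 ≤ 6)
  C vs A: [6 vs 1, 7 vs 2, 4 vs 4] → C does not strictly dominate A (column Z: 4 ≤ 4)
  C vs B: [6 vs 4, 7 vs 6, 4 vs 1] → C strictly dominates B
No single strategy strictly dominates all others → no strictly dominant strategy.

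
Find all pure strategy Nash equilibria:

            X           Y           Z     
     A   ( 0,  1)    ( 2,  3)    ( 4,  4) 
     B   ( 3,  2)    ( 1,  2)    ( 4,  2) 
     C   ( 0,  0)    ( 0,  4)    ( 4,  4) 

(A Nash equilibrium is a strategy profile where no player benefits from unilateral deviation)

Nash equilibrium: (A, Z), (B, X), (B, Z), (C, Z)

Work:
Best responses:
  P1 vs X: payoffs [0, 3, 0] → best response B (payoff 3)
  P1 vs Y: payoffs [2, 1, 0] → best response A (payoff 2)
  P1 vs Z: payoffs [4, 4, 4] → best response A/B/C (payoff 4)
  P2 vs A: payoffs [1, 3, 4] → best response Z (payoff 4)
  P2 vs B: payoffs [2, 2, 2] → best response X/Y/Z (payoff 2)
  P2 vs C: payoffs [0, 4, 4] → best response Y/Z (payoff 4)
Mutual best responses: (A,Z), (B,X), (B,Z), (C,Z) → Nash equilibria.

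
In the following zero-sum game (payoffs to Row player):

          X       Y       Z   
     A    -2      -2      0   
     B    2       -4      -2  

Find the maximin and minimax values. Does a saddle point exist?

Maximin = -2, Minimax = -2, Saddle: True

Work:
Row minimums: [-2, -4] → maximin = -2
Column maximums: [2, -2, 0] → minimax = -2
Saddle point exists! Game value = -2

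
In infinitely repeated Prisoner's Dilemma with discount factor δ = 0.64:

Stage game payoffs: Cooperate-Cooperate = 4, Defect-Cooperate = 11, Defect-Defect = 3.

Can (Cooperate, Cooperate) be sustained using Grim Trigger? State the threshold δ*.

δ* = 0.875; since δ = 0.64 < 0.875, cooperation cannot be sustained

Work:
For Grim Trigger:
Cooperate forever: 4/(1-δ)
Defect then punished: 11 + 3·δ/(1-δ)
Need: 4/(1-δ) ≥ 11 + 3·δ/(1-δ)
Solving: δ ≥ (T-R)/(T-P) = (11-4)/(11-3) = 0.875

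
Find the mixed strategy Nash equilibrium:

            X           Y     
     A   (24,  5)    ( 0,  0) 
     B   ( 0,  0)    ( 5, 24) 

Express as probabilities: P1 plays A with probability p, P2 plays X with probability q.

p = 0.8276, q = 0.1724

Work:
Find probabilities that make opponent indifferent:
P2 chooses q to make P1 indifferent between A and B
P1 chooses p to make P2 indifferent between X and Y
Mixed NE: P1 plays (A: 0.8276, B: 0.1724), P2 plays (X: 0.1724, Y: 0.8276)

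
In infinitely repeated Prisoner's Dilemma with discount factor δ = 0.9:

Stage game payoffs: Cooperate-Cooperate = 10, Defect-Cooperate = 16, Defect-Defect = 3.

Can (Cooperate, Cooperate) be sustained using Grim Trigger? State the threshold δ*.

δ* = 0.4615; since δ = 0.9 ≥ 0.4615, cooperation can be sustained

Work:
For Grim Trigger:
Cooperate forever: 10/(1-δ)
Defect then punished: 16 + 3·δ/(1-δ)
Need: 10/(1-δ) ≥ 16 + 3·δ/(1-δ)
Solving: δ ≥ (T-R)/(T-P) = (16-10)/(16-3) = 0.4615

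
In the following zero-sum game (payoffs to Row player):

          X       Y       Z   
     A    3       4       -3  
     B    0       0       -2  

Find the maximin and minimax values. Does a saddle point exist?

Maximin = -2, Minimax = -2, Saddle: True

Work:
Row minimums: [-3, -2] → maximin = -2
Column maximums: [3, 4, -2] → minimax = -2
Saddle point exists! Game value = -2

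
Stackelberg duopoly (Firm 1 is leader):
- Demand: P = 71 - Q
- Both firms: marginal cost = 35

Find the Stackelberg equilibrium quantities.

q₁* (leader) = 18.0, q₂* (follower) = 9.0

Work:
Follower's reaction: q₂ = (a - c - q₁)/2
Leader substitutes: π₁ = q₁·(a - q₁ - (a-c-q₁)/2 - c)
FOC: q₁* = (71 - 35)/2 = 18.00
Then: q₂* = (71 - 35 - 18.0)/2 = 9.00
Leader has first-mover advantage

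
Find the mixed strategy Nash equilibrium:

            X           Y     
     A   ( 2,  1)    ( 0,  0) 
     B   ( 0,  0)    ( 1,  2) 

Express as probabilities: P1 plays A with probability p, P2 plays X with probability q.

p = 0.6667, q = 0.3333

Work:
Find probabilities that make opponent indifferent:
P2 chooses q to make P1 indifferent between A and B
P1 chooses p to make P2 indifferent between X and Y
Mixed NE: P1 plays (A: 0.6667, B: 0.3333), P2 plays (X: 0.3333, Y: 0.6667)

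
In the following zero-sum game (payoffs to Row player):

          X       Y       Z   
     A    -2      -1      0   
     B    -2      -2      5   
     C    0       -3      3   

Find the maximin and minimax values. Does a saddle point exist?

Maximin = -2, Minimax = -1, Saddle: False

Work:
Row minimums: [-2, -2, -3] → maximin = -2
Column maximums: [0, -1, 5] → minimax = -1
No saddle point (maximin ≠ minimax). Mixed strategy needed.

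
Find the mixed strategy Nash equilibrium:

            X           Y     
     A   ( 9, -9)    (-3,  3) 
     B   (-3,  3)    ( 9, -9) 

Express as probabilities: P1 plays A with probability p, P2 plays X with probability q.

p = 0.5, q = 0.5

Work:
Find probabilities that make opponent indifferent:
P2 chooses q to make P1 indifferent between A and B
P1 chooses p to make P2 indifferent between X and Y
Mixed NE: P1 plays (A: 0.5, B: 0.5), P2 plays (X: 0.5, Y: 0.5)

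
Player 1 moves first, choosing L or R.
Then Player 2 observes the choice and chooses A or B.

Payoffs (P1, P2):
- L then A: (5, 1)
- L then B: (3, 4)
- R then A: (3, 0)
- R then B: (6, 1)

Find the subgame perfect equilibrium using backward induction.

P1 plays R, P2 plays B after L and B after R; Payoff (6, 1)

Work:
Backward induction:
After L: P2 chooses B → P1 gets 3
After R: P2 chooses B → P1 gets 6
P1 chooses R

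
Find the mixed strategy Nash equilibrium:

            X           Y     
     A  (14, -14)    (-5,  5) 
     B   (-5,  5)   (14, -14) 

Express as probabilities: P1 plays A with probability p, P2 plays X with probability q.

p = 0.5, q = 0.5

Work:
Find probabilities that make opponent indifferent:
P2 chooses q to make P1 indifferent between A and B
P1 chooses p to make P2 indifferent between X and Y
Mixed NE: P1 plays (A: 0.5, B: 0.5), P2 plays (X: 0.5, Y: 0.5)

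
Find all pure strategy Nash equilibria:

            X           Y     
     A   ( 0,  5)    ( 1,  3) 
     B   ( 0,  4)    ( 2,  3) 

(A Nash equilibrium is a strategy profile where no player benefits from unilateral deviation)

Nash equilibrium: (A, X), (B, X)

Work:
Best responses:
  P1 vs X: payoffs [0, 0] → best response A/B (payoff 0)
  P1 vs Y: payoffs [1, 2] → best response B (payoff 2)
  P2 vs A: payoffs [5, 3] → best response X (payoff 5)
  P2 vs B: payoffs [4, 3] → best response X (payoff 4)
Mutual best responses: (A,X), (B,X) → Nash equilibria.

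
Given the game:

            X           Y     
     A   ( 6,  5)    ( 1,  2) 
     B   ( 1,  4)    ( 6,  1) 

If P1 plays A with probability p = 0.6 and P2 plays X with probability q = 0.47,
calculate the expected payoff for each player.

E[P1] = 3.47, E[P2] = 3.01

Work:
E[P1] = p·q·π₁(A,X) + p·(1-q)·π₁(A,Y) + (1-p)·q·π₁(B,X) + (1-p)·(1-q)·π₁(B,Y)
= 0.6·0.47·6 + 0.6·0.53·1 + 0.4·0.47·1 + 0.4·0.53·6
= 3.47

E[P2] = 3.01 (similar calculation)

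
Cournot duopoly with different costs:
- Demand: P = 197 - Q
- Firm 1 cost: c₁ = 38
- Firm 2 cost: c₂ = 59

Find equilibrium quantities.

q₁* = 60.0, q₂* = 39.0

Work:
Reaction: q₁ = (197 - 38 - q₂)/2
Reaction: q₂ = (197 - 59 - q₁)/2
Solve simultaneously:
q₁* = (197 - 2×38 + 59)/3 = 60.0
q₂* = (197 - 2×59 + 38)/3 = 39.0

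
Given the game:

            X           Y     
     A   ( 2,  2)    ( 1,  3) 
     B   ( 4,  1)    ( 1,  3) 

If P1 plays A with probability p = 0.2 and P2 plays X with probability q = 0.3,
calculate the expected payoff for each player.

E[P1] = 1.78, E[P2] = 2.46

Work:
E[P1] = p·q·π₁(A,X) + p·(1-q)·π₁(A,Y) + (1-p)·q·π₁(B,X) + (1-p)·(1-q)·π₁(B,Y)
= 0.2·0.3·2 + 0.2·0.7·1 + 0.8·0.3·4 + 0.8·0.7·1
= 1.78

E[P2] = 2.46 (similar calculation)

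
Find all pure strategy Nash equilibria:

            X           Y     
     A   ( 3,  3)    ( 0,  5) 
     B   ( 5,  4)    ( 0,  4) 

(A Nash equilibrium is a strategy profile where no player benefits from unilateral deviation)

Nash equilibrium: (A, Y), (B, X), (B, Y)

Work:
Best responses:
  P1 vs X: payoffs [3, 5] → best response B (payoff 5)
  P1 vs Y: payoffs [0, 0] → best response A/B (payoff 0)
  P2 vs A: payoffs [3, 5] → best response Y (payoff 5)
  P2 vs B: payoffs [4, 4] → best response X/Y (payoff 4)
Mutual best responses: (A,Y), (B,X), (B,Y) → Nash equilibria.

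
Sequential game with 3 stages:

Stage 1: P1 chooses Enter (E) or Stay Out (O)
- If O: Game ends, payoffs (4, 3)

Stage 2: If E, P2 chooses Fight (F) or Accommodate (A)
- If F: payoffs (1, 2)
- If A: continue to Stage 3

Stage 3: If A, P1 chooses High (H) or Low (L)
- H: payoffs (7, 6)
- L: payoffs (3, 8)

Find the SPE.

SPE: (E, A, H); Outcome (7, 6)

Work:
Stage 3: P1 chooses H (7 vs 3)
Stage 2: P2: F->2, A->6 (anticipating H). Choose A
Stage 1: P1: O->4, E->7 (anticipating A, H). Choose E
SPE path: E -> A -> H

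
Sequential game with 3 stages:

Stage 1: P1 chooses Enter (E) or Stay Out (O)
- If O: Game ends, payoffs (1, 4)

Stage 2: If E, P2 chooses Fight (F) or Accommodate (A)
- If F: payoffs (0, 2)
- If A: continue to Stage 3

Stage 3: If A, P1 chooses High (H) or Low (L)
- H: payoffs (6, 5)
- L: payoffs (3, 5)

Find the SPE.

SPE: (E, A, H); Outcome (6, 5)

Work:
Stage 3: P1 chooses H (6 vs 3)
Stage 2: P2: F->2, A->5 (anticipating H). Choose A
Stage 1: P1: O->1, E->6 (anticipating A, H). Choose E
SPE path: E -> A -> H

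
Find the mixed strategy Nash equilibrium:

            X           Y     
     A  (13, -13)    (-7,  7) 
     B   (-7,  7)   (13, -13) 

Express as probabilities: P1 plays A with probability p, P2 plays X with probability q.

p = 0.5, q = 0.5

Work:
Find probabilities that make opponent indifferent:
P2 chooses q to make P1 indifferent between A and B
P1 chooses p to make P2 indifferent between X and Y
Mixed NE: P1 plays (A: 0.5, B: 0.5), P2 plays (X: 0.5, Y: 0.5)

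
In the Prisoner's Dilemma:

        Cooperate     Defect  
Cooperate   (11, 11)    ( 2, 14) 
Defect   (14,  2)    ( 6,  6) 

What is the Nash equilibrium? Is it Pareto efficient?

(Defect, Defect) is NE; not Pareto efficient

Work:
Defect dominates Cooperate for both players:
If P2 cooperates: Defect (14) > Cooperate (11)
If P2 defects: Defect (6) > Cooperate (2)
NE: (Defect, Defect) with payoff (6, 6)
But (Cooperate, Cooperate) = (11, 11) Pareto dominates (6, 6)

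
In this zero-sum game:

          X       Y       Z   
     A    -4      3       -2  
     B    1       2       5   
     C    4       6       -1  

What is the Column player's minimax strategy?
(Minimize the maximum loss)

Column should play X, value = 4

Work:
Column player minimizes Row's maximum payoff:
Column X: max payoff to Row = 4
Column Y: max payoff to Row = 6
Column Z: max payoff to Row = 5
Minimum is 4, achieved by column X.
Minimax strategy: X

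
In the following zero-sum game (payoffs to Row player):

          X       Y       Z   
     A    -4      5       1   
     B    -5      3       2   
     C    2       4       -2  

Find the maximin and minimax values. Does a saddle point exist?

Maximin = -2, Minimax = 2, Saddle: False

Work:
Row minimums: [-4, -5, -2] → maximin = -2
Column maximums: [2, 5, 2] → minimax = 2
No saddle point (maximin ≠ minimax). Mixed strategy needed.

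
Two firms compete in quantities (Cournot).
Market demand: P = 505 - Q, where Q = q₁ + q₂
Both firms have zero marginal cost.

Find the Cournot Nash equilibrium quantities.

q₁* = q₂* = 168.33; P* = 168.33

Work:
Profit: π_i = P·q_i = (a - q_i - q_j)·q_i
FOC: ∂π_i/∂q_i = a - 2q_i - q_j = 0
Reaction function: q_i = (505 - q_j)/2
Symmetry: q* = 505/3 = 168.33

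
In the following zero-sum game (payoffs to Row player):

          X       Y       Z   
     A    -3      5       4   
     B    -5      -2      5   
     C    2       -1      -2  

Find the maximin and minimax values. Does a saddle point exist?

Maximin = -2, Minimax = 2, Saddle: False

Work:
Row minimums: [-3, -5, -2] → maximin = -2
Column maximums: [2, 5, 5] → minimax = 2
No saddle point (maximin ≠ minimax). Mixed strategy needed.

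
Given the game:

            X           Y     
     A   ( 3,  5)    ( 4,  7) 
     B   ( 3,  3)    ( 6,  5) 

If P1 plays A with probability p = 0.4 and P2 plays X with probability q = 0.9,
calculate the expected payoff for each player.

E[P1] = 3.22, E[P2] = 4.0

Work:
E[P1] = p·q·π₁(A,X) + p·(1-q)·π₁(A,Y) + (1-p)·q·π₁(B,X) + (1-p)·(1-q)·π₁(B,Y)
= 0.4·0.9·3 + 0.4·0.1·4 + 0.6·0.9·3 + 0.6·0.1·6
= 3.22

E[P2] = 4.0 (similar calculation)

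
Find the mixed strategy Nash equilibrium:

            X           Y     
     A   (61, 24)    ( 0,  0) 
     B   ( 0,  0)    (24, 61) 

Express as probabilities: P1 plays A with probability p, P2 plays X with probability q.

p = 0.7176, q = 0.2824

Work:
Find probabilities that make opponent indifferent:
P2 chooses q to make P1 indifferent between A and B
P1 chooses p to make P2 indifferent between X and Y
Mixed NE: P1 plays (A: 0.7176, B: 0.2824), P2 plays (X: 0.2824, Y: 0.7176)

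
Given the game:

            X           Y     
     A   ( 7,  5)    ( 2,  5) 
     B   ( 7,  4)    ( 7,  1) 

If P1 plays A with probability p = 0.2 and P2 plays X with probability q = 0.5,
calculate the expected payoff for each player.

E[P1] = 6.5, E[P2] = 3.0

Work:
E[P1] = p·q·π₁(A,X) + p·(1-q)·π₁(A,Y) + (1-p)·q·π₁(B,X) + (1-p)·(1-q)·π₁(B,Y)
= 0.2·0.5·7 + 0.2·0.5·2 + 0.8·0.5·7 + 0.8·0.5·7
= 6.5

E[P2] = 3.0 (similar calculation)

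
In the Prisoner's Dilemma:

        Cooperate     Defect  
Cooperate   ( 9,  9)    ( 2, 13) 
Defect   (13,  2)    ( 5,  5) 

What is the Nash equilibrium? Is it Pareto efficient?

(Defect, Defect) is NE; not Pareto efficient

Work:
Defect dominates Cooperate for both players:
If P2 cooperates: Defect (13) > Cooperate (9)
If P2 defects: Defect (5) > Cooperate (2)
NE: (Defect, Defect) with payoff (5, 5)
But (Cooperate, Cooperate) = (9, 9) Pareto dominates (5, 5)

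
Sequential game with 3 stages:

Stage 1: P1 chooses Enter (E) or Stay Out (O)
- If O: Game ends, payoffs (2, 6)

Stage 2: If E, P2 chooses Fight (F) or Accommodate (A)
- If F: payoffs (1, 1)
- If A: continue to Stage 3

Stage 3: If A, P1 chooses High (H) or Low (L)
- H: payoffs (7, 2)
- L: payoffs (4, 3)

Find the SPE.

SPE: (E, A, H); Outcome (7, 2)

Work:
Stage 3: P1 chooses H (7 vs 4)
Stage 2: P2: F->1, A->2 (anticipating H). Choose A
Stage 1: P1: O->2, E->7 (anticipating A, H). Choose E
SPE path: E -> A -> H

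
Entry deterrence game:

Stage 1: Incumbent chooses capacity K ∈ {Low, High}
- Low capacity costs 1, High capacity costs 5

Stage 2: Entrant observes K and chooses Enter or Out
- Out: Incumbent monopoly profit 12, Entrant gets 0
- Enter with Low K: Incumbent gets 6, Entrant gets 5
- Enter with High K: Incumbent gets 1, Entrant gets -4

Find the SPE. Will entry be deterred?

SPE: (High, Enter|Low, Out|High); Entry deterred. Incumbent net profit = 7

Work:
After Low K: Entrant enters (5 > 0)
After High K: Entrant stays out (-4 < 0)
Incumbent: Low → 6−1=5, High → 12−5=7
Incumbent chooses High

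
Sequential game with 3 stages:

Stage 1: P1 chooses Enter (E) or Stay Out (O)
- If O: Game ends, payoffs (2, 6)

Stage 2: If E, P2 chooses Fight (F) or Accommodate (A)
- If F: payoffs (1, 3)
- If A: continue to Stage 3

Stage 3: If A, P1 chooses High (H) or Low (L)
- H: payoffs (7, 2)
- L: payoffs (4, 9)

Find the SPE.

SPE: (O, F, H); Outcome (2, 6)

Work:
Stage 3: P1 chooses H (7 vs 4)
Stage 2: P2: F->3, A->2 (anticipating H). Choose F
Stage 1: P1: O->2, E->1 (anticipating F, H). Choose O
SPE path: O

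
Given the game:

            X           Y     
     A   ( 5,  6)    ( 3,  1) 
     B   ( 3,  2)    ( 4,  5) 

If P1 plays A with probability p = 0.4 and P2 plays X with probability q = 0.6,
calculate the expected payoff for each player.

E[P1] = 3.72, E[P2] = 3.52

Work:
E[P1] = p·q·π₁(A,X) + p·(1-q)·π₁(A,Y) + (1-p)·q·π₁(B,X) + (1-p)·(1-q)·π₁(B,Y)
= 0.4·0.6·5 + 0.4·0.4·3 + 0.6·0.6·3 + 0.6·0.4·4
= 3.72

E[P2] = 3.52 (similar calculation)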